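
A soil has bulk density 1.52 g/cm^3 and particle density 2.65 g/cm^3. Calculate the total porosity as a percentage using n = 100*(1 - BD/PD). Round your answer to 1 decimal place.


Step 1: Formula: n = 100 * (1 - BD / PD)
Step 2: n = 100 * (1 - 1.52 / 2.65)
Step 3: n = 100 * (1 - 0.57358)
Step 4: n = 42.6%

42.6


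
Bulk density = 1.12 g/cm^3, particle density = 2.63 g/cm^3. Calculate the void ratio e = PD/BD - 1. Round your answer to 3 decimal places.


Step 1: e = PD / BD - 1
Step 2: e = 2.63 / 1.12 - 1
Step 3: e = 2.34821 - 1
Step 4: e = 1.348

1.348


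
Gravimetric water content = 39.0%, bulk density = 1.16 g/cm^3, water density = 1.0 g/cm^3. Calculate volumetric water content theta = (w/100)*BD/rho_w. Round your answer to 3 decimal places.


Step 1: theta = (w / 100) * BD / rho_w
Step 2: theta = (39.0 / 100) * 1.16 / 1.0
Step 3: theta = 0.39 * 1.16
Step 4: theta = 0.452

0.452


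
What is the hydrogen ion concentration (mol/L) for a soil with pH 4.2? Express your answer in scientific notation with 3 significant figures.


Step 1: [H+] = 10^(-pH)
Step 2: [H+] = 10^(-4.2)
Step 3: [H+] = 6.31e-05 mol/L

6.31e-05


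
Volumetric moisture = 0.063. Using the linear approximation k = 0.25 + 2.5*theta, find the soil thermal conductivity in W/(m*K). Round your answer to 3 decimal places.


Step 1: k = 0.25 + 2.5 * theta
Step 2: k = 0.25 + 2.5 * 0.063
Step 3: k = 0.25 + 0.158
Step 4: k = 0.408 W/(m*K)

0.408


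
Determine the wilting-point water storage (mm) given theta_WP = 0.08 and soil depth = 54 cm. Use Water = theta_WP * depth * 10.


Step 1: Water (mm) = theta_WP * depth * 10
Step 2: Water = 0.08 * 54 * 10
Step 3: Water = 43.2 mm

43.2


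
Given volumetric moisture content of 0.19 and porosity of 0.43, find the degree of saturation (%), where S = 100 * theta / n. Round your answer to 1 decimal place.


Step 1: S = 100 * theta_v / n
Step 2: S = 100 * 0.19 / 0.43
Step 3: S = 44.2%

44.2


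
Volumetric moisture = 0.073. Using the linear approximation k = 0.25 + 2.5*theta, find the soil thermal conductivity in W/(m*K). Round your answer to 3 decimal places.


Step 1: k = 0.25 + 2.5 * theta
Step 2: k = 0.25 + 2.5 * 0.073
Step 3: k = 0.25 + 0.183
Step 4: k = 0.433 W/(m*K)

0.433


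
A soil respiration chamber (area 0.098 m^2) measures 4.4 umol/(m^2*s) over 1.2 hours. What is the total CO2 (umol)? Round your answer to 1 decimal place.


Step 1: Convert time to seconds: 1.2 hr * 3600 = 4320.0 s
Step 2: Total = flux * area * time_s
Step 3: Total = 4.4 * 0.098 * 4320.0
Step 4: Total = 1862.8 umol

1862.8


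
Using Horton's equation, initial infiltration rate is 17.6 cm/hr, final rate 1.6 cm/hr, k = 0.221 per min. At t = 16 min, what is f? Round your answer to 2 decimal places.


Step 1: f = fc + (f0 - fc) * exp(-k * t)
Step 2: exp(-0.221 * 16) = 0.02913
Step 3: f = 1.6 + (17.6 - 1.6) * 0.02913
Step 4: f = 1.6 + 16.0 * 0.02913
Step 5: f = 2.07 cm/hr

2.07


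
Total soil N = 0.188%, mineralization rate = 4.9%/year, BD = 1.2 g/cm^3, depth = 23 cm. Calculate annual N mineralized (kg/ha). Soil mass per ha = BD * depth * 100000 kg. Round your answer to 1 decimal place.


Step 1: Soil mass per ha = BD * depth * 100000 = 1.2 * 23 * 100000 = 2760000 kg
Step 2: Total N pool = soil mass * N%/100 = 2760000 * 0.188/100 = 5188.8 kg/ha
Step 3: N mineralized = N pool * rate%/100 = 5188.8 * 4.9/100 = 254.3 kg/ha/yr

254.3


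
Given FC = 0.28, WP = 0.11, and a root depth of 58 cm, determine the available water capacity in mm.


Step 1: Available water = (FC - WP) * depth * 10
Step 2: AW = (0.28 - 0.11) * 58 * 10
Step 3: AW = 0.17 * 58 * 10
Step 4: AW = 98.6 mm

98.6


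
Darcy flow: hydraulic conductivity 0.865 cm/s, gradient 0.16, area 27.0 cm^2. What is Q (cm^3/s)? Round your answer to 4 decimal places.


Step 1: Apply Darcy's law: Q = K * i * A
Step 2: Q = 0.865 * 0.16 * 27.0
Step 3: Q = 3.7368 cm^3/s

3.7368


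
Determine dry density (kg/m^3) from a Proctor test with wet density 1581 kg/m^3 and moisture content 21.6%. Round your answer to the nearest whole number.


Step 1: Dry density = wet density / (1 + w/100)
Step 2: Dry density = 1581 / (1 + 21.6/100)
Step 3: Dry density = 1581 / 1.216
Step 4: Dry density = 1300 kg/m^3

1300


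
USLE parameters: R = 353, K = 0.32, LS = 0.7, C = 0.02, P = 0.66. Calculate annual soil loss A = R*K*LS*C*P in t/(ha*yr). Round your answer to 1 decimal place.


Step 1: A = R * K * LS * C * P
Step 2: R * K = 353 * 0.32 = 112.96
Step 3: (R*K) * LS = 112.96 * 0.7 = 79.072
Step 4: * C * P = 79.072 * 0.02 * 0.66 = 1.0
Step 5: A = 1.0 t/(ha*yr)

1.0


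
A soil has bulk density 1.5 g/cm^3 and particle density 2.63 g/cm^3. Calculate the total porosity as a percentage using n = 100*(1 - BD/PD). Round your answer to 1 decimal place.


Step 1: Formula: n = 100 * (1 - BD / PD)
Step 2: n = 100 * (1 - 1.5 / 2.63)
Step 3: n = 100 * (1 - 0.57034)
Step 4: n = 43.0%

43.0


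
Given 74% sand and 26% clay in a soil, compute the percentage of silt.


Step 1: sand + silt + clay = 100%
Step 2: silt = 100 - sand - clay
Step 3: silt = 100 - 74 - 26
Step 4: silt = 0%

0


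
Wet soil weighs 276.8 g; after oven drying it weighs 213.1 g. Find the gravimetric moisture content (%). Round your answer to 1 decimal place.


Step 1: Water mass = wet - dry = 276.8 - 213.1 = 63.7 g
Step 2: w = 100 * water mass / dry mass
Step 3: w = 100 * 63.7 / 213.1 = 29.9%

29.9


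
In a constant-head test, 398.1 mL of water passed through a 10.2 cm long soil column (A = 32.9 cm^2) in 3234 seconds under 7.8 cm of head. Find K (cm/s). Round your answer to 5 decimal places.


Step 1: K = Q * L / (A * t * h)
Step 2: Numerator = 398.1 * 10.2 = 4060.62
Step 3: Denominator = 32.9 * 3234 * 7.8 = 829909.08
Step 4: K = 4060.62 / 829909.08 = 0.00489 cm/s

0.00489


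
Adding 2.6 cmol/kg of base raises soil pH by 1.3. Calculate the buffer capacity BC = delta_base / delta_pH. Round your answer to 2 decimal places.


Step 1: BC = change in base / change in pH
Step 2: BC = 2.6 / 1.3
Step 3: BC = 2.0 cmol/(kg*pH unit)

2.0


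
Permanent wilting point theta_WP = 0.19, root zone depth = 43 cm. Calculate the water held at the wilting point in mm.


Step 1: Water (mm) = theta_WP * depth * 10
Step 2: Water = 0.19 * 43 * 10
Step 3: Water = 81.7 mm

81.7


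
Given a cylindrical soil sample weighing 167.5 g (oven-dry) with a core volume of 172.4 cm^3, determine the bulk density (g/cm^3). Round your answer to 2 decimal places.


Step 1: Identify the formula: BD = dry mass / volume
Step 2: Substitute values: BD = 167.5 / 172.4
Step 3: BD = 0.97 g/cm^3

0.97


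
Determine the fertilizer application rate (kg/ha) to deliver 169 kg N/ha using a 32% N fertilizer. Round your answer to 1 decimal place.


Step 1: Fertilizer rate = target N / (N content / 100)
Step 2: Rate = 169 / (32 / 100)
Step 3: Rate = 169 / 0.32
Step 4: Rate = 528.1 kg/ha

528.1


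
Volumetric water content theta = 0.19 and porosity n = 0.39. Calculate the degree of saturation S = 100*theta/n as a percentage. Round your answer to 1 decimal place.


Step 1: S = 100 * theta_v / n
Step 2: S = 100 * 0.19 / 0.39
Step 3: S = 48.7%

48.7


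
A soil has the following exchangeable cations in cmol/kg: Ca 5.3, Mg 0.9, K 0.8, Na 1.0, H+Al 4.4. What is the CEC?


Step 1: CEC = Ca + Mg + K + Na + (H+Al)
Step 2: CEC = 5.3 + 0.9 + 0.8 + 1.0 + 4.4
Step 3: CEC = 12.4 cmol/kg

12.4


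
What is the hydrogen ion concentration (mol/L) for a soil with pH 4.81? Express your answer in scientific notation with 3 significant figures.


Step 1: [H+] = 10^(-pH)
Step 2: [H+] = 10^(-4.81)
Step 3: [H+] = 1.55e-05 mol/L

1.55e-05


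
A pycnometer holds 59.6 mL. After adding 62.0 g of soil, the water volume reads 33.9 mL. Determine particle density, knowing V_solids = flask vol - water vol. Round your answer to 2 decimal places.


Step 1: Volume of solids = flask volume - water volume with soil
Step 2: V_solids = 59.6 - 33.9 = 25.7 mL
Step 3: Particle density = mass / V_solids = 62.0 / 25.7 = 2.41 g/cm^3

2.41


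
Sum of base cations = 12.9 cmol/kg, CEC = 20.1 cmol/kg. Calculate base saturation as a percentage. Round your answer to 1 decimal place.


Step 1: BS = 100 * (sum of bases) / CEC
Step 2: BS = 100 * 12.9 / 20.1
Step 3: BS = 64.2%

64.2


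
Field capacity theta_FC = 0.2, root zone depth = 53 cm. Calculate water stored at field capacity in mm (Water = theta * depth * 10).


Step 1: Water (mm) = theta_FC * depth (cm) * 10
Step 2: Water = 0.2 * 53 * 10
Step 3: Water = 106.0 mm

106.0


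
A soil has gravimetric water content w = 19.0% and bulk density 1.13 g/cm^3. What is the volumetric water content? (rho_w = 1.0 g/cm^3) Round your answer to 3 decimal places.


Step 1: theta = (w / 100) * BD / rho_w
Step 2: theta = (19.0 / 100) * 1.13 / 1.0
Step 3: theta = 0.19 * 1.13
Step 4: theta = 0.215

0.215


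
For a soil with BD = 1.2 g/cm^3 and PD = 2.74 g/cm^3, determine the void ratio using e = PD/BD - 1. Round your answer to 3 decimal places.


Step 1: e = PD / BD - 1
Step 2: e = 2.74 / 1.2 - 1
Step 3: e = 2.28333 - 1
Step 4: e = 1.283

1.283


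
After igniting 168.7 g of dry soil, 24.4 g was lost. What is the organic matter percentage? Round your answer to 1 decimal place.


Step 1: OM% = 100 * LOI / sample mass
Step 2: OM = 100 * 24.4 / 168.7
Step 3: OM = 14.5%

14.5


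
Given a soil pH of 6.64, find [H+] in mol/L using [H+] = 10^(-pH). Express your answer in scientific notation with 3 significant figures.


Step 1: [H+] = 10^(-pH)
Step 2: [H+] = 10^(-6.64)
Step 3: [H+] = 2.29e-07 mol/L

2.29e-07


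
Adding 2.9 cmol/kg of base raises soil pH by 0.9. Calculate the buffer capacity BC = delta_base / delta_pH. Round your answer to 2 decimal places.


Step 1: BC = change in base / change in pH
Step 2: BC = 2.9 / 0.9
Step 3: BC = 3.22 cmol/(kg*pH unit)

3.22


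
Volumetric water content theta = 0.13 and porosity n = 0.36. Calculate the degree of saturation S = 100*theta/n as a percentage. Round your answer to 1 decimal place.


Step 1: S = 100 * theta_v / n
Step 2: S = 100 * 0.13 / 0.36
Step 3: S = 36.1%

36.1


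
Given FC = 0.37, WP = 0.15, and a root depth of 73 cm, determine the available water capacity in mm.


Step 1: Available water = (FC - WP) * depth * 10
Step 2: AW = (0.37 - 0.15) * 73 * 10
Step 3: AW = 0.22 * 73 * 10
Step 4: AW = 160.6 mm

160.6


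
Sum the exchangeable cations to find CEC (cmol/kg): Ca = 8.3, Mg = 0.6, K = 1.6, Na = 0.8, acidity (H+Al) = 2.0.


Step 1: CEC = Ca + Mg + K + Na + (H+Al)
Step 2: CEC = 8.3 + 0.6 + 1.6 + 0.8 + 2.0
Step 3: CEC = 13.3 cmol/kg

13.3


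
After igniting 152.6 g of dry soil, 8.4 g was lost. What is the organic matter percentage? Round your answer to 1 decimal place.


Step 1: OM% = 100 * LOI / sample mass
Step 2: OM = 100 * 8.4 / 152.6
Step 3: OM = 5.5%

5.5


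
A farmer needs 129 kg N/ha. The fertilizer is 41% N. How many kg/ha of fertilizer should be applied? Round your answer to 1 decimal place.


Step 1: Fertilizer rate = target N / (N content / 100)
Step 2: Rate = 129 / (41 / 100)
Step 3: Rate = 129 / 0.41
Step 4: Rate = 314.6 kg/ha

314.6


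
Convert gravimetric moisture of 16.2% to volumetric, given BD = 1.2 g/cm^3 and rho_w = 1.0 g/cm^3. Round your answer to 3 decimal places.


Step 1: theta = (w / 100) * BD / rho_w
Step 2: theta = (16.2 / 100) * 1.2 / 1.0
Step 3: theta = 0.162 * 1.2
Step 4: theta = 0.194

0.194


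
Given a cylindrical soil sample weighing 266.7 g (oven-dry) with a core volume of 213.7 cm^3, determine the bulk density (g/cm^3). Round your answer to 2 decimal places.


Step 1: Identify the formula: BD = dry mass / volume
Step 2: Substitute values: BD = 266.7 / 213.7
Step 3: BD = 1.25 g/cm^3

1.25


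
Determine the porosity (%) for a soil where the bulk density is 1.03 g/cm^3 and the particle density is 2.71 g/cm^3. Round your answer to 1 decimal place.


Step 1: Formula: n = 100 * (1 - BD / PD)
Step 2: n = 100 * (1 - 1.03 / 2.71)
Step 3: n = 100 * (1 - 0.38007)
Step 4: n = 62.0%

62.0


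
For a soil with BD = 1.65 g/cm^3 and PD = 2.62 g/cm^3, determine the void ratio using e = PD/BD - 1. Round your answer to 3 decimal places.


Step 1: e = PD / BD - 1
Step 2: e = 2.62 / 1.65 - 1
Step 3: e = 1.58788 - 1
Step 4: e = 0.588

0.588


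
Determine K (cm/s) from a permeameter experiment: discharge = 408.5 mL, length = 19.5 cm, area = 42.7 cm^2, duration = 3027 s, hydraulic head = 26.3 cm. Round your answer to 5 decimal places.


Step 1: K = Q * L / (A * t * h)
Step 2: Numerator = 408.5 * 19.5 = 7965.75
Step 3: Denominator = 42.7 * 3027 * 26.3 = 3399351.27
Step 4: K = 7965.75 / 3399351.27 = 0.00234 cm/s

0.00234


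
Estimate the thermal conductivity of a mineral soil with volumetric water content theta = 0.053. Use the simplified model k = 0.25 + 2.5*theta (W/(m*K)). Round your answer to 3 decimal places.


Step 1: k = 0.25 + 2.5 * theta
Step 2: k = 0.25 + 2.5 * 0.053
Step 3: k = 0.25 + 0.133
Step 4: k = 0.383 W/(m*K)

0.383


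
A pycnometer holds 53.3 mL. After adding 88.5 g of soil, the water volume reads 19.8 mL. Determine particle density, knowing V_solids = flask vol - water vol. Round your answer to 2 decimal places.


Step 1: Volume of solids = flask volume - water volume with soil
Step 2: V_solids = 53.3 - 19.8 = 33.5 mL
Step 3: Particle density = mass / V_solids = 88.5 / 33.5 = 2.64 g/cm^3

2.64


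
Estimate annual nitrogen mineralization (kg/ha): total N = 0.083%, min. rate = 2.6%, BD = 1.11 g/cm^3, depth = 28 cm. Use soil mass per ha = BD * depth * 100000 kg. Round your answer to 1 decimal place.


Step 1: Soil mass per ha = BD * depth * 100000 = 1.11 * 28 * 100000 = 3108000 kg
Step 2: Total N pool = soil mass * N%/100 = 3108000 * 0.083/100 = 2579.64 kg/ha
Step 3: N mineralized = N pool * rate%/100 = 2579.64 * 2.6/100 = 67.1 kg/ha/yr

67.1


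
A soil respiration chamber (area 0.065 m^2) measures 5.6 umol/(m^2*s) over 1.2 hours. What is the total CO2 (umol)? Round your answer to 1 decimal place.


Step 1: Convert time to seconds: 1.2 hr * 3600 = 4320.0 s
Step 2: Total = flux * area * time_s
Step 3: Total = 5.6 * 0.065 * 4320.0
Step 4: Total = 1572.5 umol

1572.5


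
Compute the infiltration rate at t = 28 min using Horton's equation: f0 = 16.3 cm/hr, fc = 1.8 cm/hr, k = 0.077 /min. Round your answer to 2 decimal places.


Step 1: f = fc + (f0 - fc) * exp(-k * t)
Step 2: exp(-0.077 * 28) = 0.115787
Step 3: f = 1.8 + (16.3 - 1.8) * 0.115787
Step 4: f = 1.8 + 14.5 * 0.115787
Step 5: f = 3.48 cm/hr

3.48


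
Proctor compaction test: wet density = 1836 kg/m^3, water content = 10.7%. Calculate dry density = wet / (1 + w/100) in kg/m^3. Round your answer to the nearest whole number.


Step 1: Dry density = wet density / (1 + w/100)
Step 2: Dry density = 1836 / (1 + 10.7/100)
Step 3: Dry density = 1836 / 1.107
Step 4: Dry density = 1659 kg/m^3

1659


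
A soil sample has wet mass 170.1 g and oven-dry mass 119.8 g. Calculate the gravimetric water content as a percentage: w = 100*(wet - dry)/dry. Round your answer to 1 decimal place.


Step 1: Water mass = wet - dry = 170.1 - 119.8 = 50.3 g
Step 2: w = 100 * water mass / dry mass
Step 3: w = 100 * 50.3 / 119.8 = 42.0%

42.0


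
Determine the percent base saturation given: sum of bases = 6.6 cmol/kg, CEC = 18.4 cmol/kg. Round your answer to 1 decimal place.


Step 1: BS = 100 * (sum of bases) / CEC
Step 2: BS = 100 * 6.6 / 18.4
Step 3: BS = 35.9%

35.9


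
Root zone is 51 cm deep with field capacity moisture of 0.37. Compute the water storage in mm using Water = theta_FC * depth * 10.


Step 1: Water (mm) = theta_FC * depth (cm) * 10
Step 2: Water = 0.37 * 51 * 10
Step 3: Water = 188.7 mm

188.7


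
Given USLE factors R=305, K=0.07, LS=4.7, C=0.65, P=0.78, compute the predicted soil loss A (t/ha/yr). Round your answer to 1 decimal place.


Step 1: A = R * K * LS * C * P
Step 2: R * K = 305 * 0.07 = 21.35
Step 3: (R*K) * LS = 21.35 * 4.7 = 100.345
Step 4: * C * P = 100.345 * 0.65 * 0.78 = 50.9
Step 5: A = 50.9 t/(ha*yr)

50.9


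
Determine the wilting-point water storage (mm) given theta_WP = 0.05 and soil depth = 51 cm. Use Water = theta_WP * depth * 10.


Step 1: Water (mm) = theta_WP * depth * 10
Step 2: Water = 0.05 * 51 * 10
Step 3: Water = 25.5 mm

25.5


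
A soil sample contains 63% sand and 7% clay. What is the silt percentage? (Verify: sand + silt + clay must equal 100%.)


Step 1: sand + silt + clay = 100%
Step 2: silt = 100 - sand - clay
Step 3: silt = 100 - 63 - 7
Step 4: silt = 30%

30


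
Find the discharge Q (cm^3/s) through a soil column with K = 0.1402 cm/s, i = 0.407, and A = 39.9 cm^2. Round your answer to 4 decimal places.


Step 1: Apply Darcy's law: Q = K * i * A
Step 2: Q = 0.1402 * 0.407 * 39.9
Step 3: Q = 2.2767 cm^3/s

2.2767


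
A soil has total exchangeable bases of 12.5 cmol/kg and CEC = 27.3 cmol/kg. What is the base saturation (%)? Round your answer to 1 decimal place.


Step 1: BS = 100 * (sum of bases) / CEC
Step 2: BS = 100 * 12.5 / 27.3
Step 3: BS = 45.8%

45.8


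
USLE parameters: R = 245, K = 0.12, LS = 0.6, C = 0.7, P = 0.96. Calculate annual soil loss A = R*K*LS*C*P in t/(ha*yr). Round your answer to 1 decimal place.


Step 1: A = R * K * LS * C * P
Step 2: R * K = 245 * 0.12 = 29.4
Step 3: (R*K) * LS = 29.4 * 0.6 = 17.64
Step 4: * C * P = 17.64 * 0.7 * 0.96 = 11.9
Step 5: A = 11.9 t/(ha*yr)

11.9


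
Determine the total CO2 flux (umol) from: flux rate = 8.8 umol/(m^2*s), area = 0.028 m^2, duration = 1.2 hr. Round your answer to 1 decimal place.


Step 1: Convert time to seconds: 1.2 hr * 3600 = 4320.0 s
Step 2: Total = flux * area * time_s
Step 3: Total = 8.8 * 0.028 * 4320.0
Step 4: Total = 1064.4 umol

1064.4


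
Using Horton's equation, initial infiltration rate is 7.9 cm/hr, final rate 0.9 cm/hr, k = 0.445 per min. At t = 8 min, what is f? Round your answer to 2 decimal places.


Step 1: f = fc + (f0 - fc) * exp(-k * t)
Step 2: exp(-0.445 * 8) = 0.028439
Step 3: f = 0.9 + (7.9 - 0.9) * 0.028439
Step 4: f = 0.9 + 7.0 * 0.028439
Step 5: f = 1.1 cm/hr

1.1


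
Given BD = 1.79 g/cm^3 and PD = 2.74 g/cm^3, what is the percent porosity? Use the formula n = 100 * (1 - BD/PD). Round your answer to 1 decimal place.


Step 1: Formula: n = 100 * (1 - BD / PD)
Step 2: n = 100 * (1 - 1.79 / 2.74)
Step 3: n = 100 * (1 - 0.65328)
Step 4: n = 34.7%

34.7


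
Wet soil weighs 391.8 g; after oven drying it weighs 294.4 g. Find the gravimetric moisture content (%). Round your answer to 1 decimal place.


Step 1: Water mass = wet - dry = 391.8 - 294.4 = 97.4 g
Step 2: w = 100 * water mass / dry mass
Step 3: w = 100 * 97.4 / 294.4 = 33.1%

33.1


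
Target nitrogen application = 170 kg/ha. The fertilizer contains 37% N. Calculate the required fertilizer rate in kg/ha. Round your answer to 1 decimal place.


Step 1: Fertilizer rate = target N / (N content / 100)
Step 2: Rate = 170 / (37 / 100)
Step 3: Rate = 170 / 0.37
Step 4: Rate = 459.5 kg/ha

459.5


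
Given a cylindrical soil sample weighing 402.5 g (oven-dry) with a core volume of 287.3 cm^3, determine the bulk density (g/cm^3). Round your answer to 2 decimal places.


Step 1: Identify the formula: BD = dry mass / volume
Step 2: Substitute values: BD = 402.5 / 287.3
Step 3: BD = 1.4 g/cm^3

1.4


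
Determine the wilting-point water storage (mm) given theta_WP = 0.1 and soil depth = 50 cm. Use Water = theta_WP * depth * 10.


Step 1: Water (mm) = theta_WP * depth * 10
Step 2: Water = 0.1 * 50 * 10
Step 3: Water = 50.0 mm

50.0


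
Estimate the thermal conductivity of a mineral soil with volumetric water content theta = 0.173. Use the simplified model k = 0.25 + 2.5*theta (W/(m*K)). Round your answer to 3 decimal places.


Step 1: k = 0.25 + 2.5 * theta
Step 2: k = 0.25 + 2.5 * 0.173
Step 3: k = 0.25 + 0.433
Step 4: k = 0.683 W/(m*K)

0.683


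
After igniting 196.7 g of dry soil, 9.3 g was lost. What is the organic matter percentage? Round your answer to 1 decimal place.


Step 1: OM% = 100 * LOI / sample mass
Step 2: OM = 100 * 9.3 / 196.7
Step 3: OM = 4.7%

4.7


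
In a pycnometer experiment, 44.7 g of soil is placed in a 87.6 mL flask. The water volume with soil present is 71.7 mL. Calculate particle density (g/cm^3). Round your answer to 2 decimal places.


Step 1: Volume of solids = flask volume - water volume with soil
Step 2: V_solids = 87.6 - 71.7 = 15.9 mL
Step 3: Particle density = mass / V_solids = 44.7 / 15.9 = 2.81 g/cm^3

2.81


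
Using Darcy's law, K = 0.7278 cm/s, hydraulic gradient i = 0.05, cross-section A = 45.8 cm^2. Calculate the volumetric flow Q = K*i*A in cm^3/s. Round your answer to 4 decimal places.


Step 1: Apply Darcy's law: Q = K * i * A
Step 2: Q = 0.7278 * 0.05 * 45.8
Step 3: Q = 1.6667 cm^3/s

1.6667


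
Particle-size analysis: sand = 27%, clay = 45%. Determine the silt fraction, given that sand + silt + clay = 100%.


Step 1: sand + silt + clay = 100%
Step 2: silt = 100 - sand - clay
Step 3: silt = 100 - 27 - 45
Step 4: silt = 28%

28


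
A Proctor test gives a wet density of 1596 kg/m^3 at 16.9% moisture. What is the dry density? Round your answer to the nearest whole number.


Step 1: Dry density = wet density / (1 + w/100)
Step 2: Dry density = 1596 / (1 + 16.9/100)
Step 3: Dry density = 1596 / 1.169
Step 4: Dry density = 1365 kg/m^3

1365


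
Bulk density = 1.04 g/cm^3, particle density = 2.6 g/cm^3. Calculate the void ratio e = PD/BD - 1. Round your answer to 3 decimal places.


Step 1: e = PD / BD - 1
Step 2: e = 2.6 / 1.04 - 1
Step 3: e = 2.5 - 1
Step 4: e = 1.5

1.5


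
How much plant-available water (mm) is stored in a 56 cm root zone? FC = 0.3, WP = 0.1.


Step 1: Available water = (FC - WP) * depth * 10
Step 2: AW = (0.3 - 0.1) * 56 * 10
Step 3: AW = 0.2 * 56 * 10
Step 4: AW = 112.0 mm

112.0


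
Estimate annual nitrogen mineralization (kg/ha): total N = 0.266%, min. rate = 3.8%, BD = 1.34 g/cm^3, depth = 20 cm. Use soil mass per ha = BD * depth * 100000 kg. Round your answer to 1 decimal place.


Step 1: Soil mass per ha = BD * depth * 100000 = 1.34 * 20 * 100000 = 2680000 kg
Step 2: Total N pool = soil mass * N%/100 = 2680000 * 0.266/100 = 7128.8 kg/ha
Step 3: N mineralized = N pool * rate%/100 = 7128.8 * 3.8/100 = 270.9 kg/ha/yr

270.9


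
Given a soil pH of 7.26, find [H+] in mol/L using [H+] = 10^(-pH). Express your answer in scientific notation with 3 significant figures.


Step 1: [H+] = 10^(-pH)
Step 2: [H+] = 10^(-7.26)
Step 3: [H+] = 5.50e-08 mol/L

5.50e-08


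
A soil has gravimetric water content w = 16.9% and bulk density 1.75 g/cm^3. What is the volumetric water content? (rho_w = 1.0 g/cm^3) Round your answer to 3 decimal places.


Step 1: theta = (w / 100) * BD / rho_w
Step 2: theta = (16.9 / 100) * 1.75 / 1.0
Step 3: theta = 0.169 * 1.75
Step 4: theta = 0.296

0.296


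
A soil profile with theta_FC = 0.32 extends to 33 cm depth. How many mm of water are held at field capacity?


Step 1: Water (mm) = theta_FC * depth (cm) * 10
Step 2: Water = 0.32 * 33 * 10
Step 3: Water = 105.6 mm

105.6


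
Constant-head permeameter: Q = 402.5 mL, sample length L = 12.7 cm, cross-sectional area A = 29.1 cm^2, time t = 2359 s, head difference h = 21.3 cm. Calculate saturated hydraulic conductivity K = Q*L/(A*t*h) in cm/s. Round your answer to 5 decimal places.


Step 1: K = Q * L / (A * t * h)
Step 2: Numerator = 402.5 * 12.7 = 5111.75
Step 3: Denominator = 29.1 * 2359 * 21.3 = 1462178.97
Step 4: K = 5111.75 / 1462178.97 = 0.0035 cm/s

0.0035


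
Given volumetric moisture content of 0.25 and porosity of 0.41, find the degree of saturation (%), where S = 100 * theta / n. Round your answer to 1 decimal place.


Step 1: S = 100 * theta_v / n
Step 2: S = 100 * 0.25 / 0.41
Step 3: S = 61.0%

61.0


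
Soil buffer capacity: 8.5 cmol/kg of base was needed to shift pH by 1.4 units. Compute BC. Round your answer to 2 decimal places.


Step 1: BC = change in base / change in pH
Step 2: BC = 8.5 / 1.4
Step 3: BC = 6.07 cmol/(kg*pH unit)

6.07


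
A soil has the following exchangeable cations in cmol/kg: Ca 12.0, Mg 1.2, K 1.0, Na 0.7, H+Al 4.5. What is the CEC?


Step 1: CEC = Ca + Mg + K + Na + (H+Al)
Step 2: CEC = 12.0 + 1.2 + 1.0 + 0.7 + 4.5
Step 3: CEC = 19.4 cmol/kg

19.4


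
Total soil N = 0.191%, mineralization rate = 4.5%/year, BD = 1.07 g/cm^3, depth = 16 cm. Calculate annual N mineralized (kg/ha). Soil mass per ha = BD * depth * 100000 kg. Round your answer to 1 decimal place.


Step 1: Soil mass per ha = BD * depth * 100000 = 1.07 * 16 * 100000 = 1712000 kg
Step 2: Total N pool = soil mass * N%/100 = 1712000 * 0.191/100 = 3269.92 kg/ha
Step 3: N mineralized = N pool * rate%/100 = 3269.92 * 4.5/100 = 147.1 kg/ha/yr

147.1


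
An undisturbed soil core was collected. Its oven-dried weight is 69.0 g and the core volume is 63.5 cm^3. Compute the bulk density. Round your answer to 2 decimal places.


Step 1: Identify the formula: BD = dry mass / volume
Step 2: Substitute values: BD = 69.0 / 63.5
Step 3: BD = 1.09 g/cm^3

1.09


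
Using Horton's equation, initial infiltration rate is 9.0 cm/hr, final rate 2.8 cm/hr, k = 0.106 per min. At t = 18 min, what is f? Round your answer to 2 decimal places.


Step 1: f = fc + (f0 - fc) * exp(-k * t)
Step 2: exp(-0.106 * 18) = 0.148377
Step 3: f = 2.8 + (9.0 - 2.8) * 0.148377
Step 4: f = 2.8 + 6.2 * 0.148377
Step 5: f = 3.72 cm/hr

3.72


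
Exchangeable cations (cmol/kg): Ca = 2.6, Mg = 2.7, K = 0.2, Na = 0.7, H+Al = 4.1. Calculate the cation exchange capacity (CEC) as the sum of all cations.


Step 1: CEC = Ca + Mg + K + Na + (H+Al)
Step 2: CEC = 2.6 + 2.7 + 0.2 + 0.7 + 4.1
Step 3: CEC = 10.3 cmol/kg

10.3


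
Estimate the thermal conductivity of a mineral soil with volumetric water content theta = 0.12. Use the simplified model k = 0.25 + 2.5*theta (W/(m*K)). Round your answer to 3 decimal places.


Step 1: k = 0.25 + 2.5 * theta
Step 2: k = 0.25 + 2.5 * 0.12
Step 3: k = 0.25 + 0.3
Step 4: k = 0.55 W/(m*K)

0.55


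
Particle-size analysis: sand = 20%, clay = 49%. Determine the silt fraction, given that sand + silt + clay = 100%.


Step 1: sand + silt + clay = 100%
Step 2: silt = 100 - sand - clay
Step 3: silt = 100 - 20 - 49
Step 4: silt = 31%

31


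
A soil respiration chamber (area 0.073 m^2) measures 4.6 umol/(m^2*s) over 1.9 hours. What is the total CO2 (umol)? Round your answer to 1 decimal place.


Step 1: Convert time to seconds: 1.9 hr * 3600 = 6840.0 s
Step 2: Total = flux * area * time_s
Step 3: Total = 4.6 * 0.073 * 6840.0
Step 4: Total = 2296.9 umol

2296.9


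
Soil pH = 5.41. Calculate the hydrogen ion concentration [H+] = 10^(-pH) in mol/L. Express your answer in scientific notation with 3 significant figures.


Step 1: [H+] = 10^(-pH)
Step 2: [H+] = 10^(-5.41)
Step 3: [H+] = 3.89e-06 mol/L

3.89e-06


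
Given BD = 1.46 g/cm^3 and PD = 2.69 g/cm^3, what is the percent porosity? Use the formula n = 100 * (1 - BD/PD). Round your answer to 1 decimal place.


Step 1: Formula: n = 100 * (1 - BD / PD)
Step 2: n = 100 * (1 - 1.46 / 2.69)
Step 3: n = 100 * (1 - 0.54275)
Step 4: n = 45.7%

45.7


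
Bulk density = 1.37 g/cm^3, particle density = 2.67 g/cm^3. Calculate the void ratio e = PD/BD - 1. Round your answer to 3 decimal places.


Step 1: e = PD / BD - 1
Step 2: e = 2.67 / 1.37 - 1
Step 3: e = 1.94891 - 1
Step 4: e = 0.949

0.949


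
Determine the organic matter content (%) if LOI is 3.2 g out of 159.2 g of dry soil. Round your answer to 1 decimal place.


Step 1: OM% = 100 * LOI / sample mass
Step 2: OM = 100 * 3.2 / 159.2
Step 3: OM = 2.0%

2.0


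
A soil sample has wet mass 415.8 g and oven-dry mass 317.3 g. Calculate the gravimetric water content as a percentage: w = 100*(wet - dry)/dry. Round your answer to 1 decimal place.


Step 1: Water mass = wet - dry = 415.8 - 317.3 = 98.5 g
Step 2: w = 100 * water mass / dry mass
Step 3: w = 100 * 98.5 / 317.3 = 31.0%

31.0


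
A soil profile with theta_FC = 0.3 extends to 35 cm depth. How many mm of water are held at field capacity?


Step 1: Water (mm) = theta_FC * depth (cm) * 10
Step 2: Water = 0.3 * 35 * 10
Step 3: Water = 105.0 mm

105.0


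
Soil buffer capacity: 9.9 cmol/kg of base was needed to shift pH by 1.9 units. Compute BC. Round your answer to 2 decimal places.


Step 1: BC = change in base / change in pH
Step 2: BC = 9.9 / 1.9
Step 3: BC = 5.21 cmol/(kg*pH unit)

5.21


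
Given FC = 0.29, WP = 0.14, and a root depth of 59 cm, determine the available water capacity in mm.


Step 1: Available water = (FC - WP) * depth * 10
Step 2: AW = (0.29 - 0.14) * 59 * 10
Step 3: AW = 0.15 * 59 * 10
Step 4: AW = 88.5 mm

88.5


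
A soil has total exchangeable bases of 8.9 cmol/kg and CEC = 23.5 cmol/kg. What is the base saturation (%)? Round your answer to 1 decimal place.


Step 1: BS = 100 * (sum of bases) / CEC
Step 2: BS = 100 * 8.9 / 23.5
Step 3: BS = 37.9%

37.9


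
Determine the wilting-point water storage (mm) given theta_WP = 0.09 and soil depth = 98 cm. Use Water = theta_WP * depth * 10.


Step 1: Water (mm) = theta_WP * depth * 10
Step 2: Water = 0.09 * 98 * 10
Step 3: Water = 88.2 mm

88.2


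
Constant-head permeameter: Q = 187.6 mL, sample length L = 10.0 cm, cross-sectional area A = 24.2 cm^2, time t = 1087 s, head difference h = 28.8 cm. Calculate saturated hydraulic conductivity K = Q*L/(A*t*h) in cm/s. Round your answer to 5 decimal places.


Step 1: K = Q * L / (A * t * h)
Step 2: Numerator = 187.6 * 10.0 = 1876.0
Step 3: Denominator = 24.2 * 1087 * 28.8 = 757595.52
Step 4: K = 1876.0 / 757595.52 = 0.00248 cm/s

0.00248


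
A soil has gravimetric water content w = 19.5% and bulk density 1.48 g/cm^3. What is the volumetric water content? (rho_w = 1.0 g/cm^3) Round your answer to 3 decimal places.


Step 1: theta = (w / 100) * BD / rho_w
Step 2: theta = (19.5 / 100) * 1.48 / 1.0
Step 3: theta = 0.195 * 1.48
Step 4: theta = 0.289

0.289


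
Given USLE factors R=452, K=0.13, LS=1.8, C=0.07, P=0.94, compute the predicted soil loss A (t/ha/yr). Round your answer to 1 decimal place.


Step 1: A = R * K * LS * C * P
Step 2: R * K = 452 * 0.13 = 58.76
Step 3: (R*K) * LS = 58.76 * 1.8 = 105.768
Step 4: * C * P = 105.768 * 0.07 * 0.94 = 7.0
Step 5: A = 7.0 t/(ha*yr)

7.0


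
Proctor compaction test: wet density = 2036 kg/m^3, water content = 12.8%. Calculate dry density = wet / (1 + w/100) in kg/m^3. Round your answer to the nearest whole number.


Step 1: Dry density = wet density / (1 + w/100)
Step 2: Dry density = 2036 / (1 + 12.8/100)
Step 3: Dry density = 2036 / 1.128
Step 4: Dry density = 1805 kg/m^3

1805


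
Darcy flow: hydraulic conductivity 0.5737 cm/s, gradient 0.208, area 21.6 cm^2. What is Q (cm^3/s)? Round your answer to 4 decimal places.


Step 1: Apply Darcy's law: Q = K * i * A
Step 2: Q = 0.5737 * 0.208 * 21.6
Step 3: Q = 2.5775 cm^3/s

2.5775


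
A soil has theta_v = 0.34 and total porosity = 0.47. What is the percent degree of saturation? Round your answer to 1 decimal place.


Step 1: S = 100 * theta_v / n
Step 2: S = 100 * 0.34 / 0.47
Step 3: S = 72.3%

72.3


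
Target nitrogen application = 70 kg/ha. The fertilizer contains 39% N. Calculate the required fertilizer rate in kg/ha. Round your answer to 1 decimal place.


Step 1: Fertilizer rate = target N / (N content / 100)
Step 2: Rate = 70 / (39 / 100)
Step 3: Rate = 70 / 0.39
Step 4: Rate = 179.5 kg/ha

179.5


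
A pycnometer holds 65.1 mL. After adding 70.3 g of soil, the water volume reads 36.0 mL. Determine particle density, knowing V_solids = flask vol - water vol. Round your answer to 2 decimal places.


Step 1: Volume of solids = flask volume - water volume with soil
Step 2: V_solids = 65.1 - 36.0 = 29.1 mL
Step 3: Particle density = mass / V_solids = 70.3 / 29.1 = 2.42 g/cm^3

2.42


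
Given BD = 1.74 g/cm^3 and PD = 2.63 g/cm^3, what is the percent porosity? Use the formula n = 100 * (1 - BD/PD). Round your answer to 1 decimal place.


Step 1: Formula: n = 100 * (1 - BD / PD)
Step 2: n = 100 * (1 - 1.74 / 2.63)
Step 3: n = 100 * (1 - 0.6616)
Step 4: n = 33.8%

33.8


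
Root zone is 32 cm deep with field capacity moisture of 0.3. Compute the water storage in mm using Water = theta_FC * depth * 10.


Step 1: Water (mm) = theta_FC * depth (cm) * 10
Step 2: Water = 0.3 * 32 * 10
Step 3: Water = 96.0 mm

96.0


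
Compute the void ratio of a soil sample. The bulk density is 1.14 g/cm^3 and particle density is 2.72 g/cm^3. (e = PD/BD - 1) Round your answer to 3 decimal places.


Step 1: e = PD / BD - 1
Step 2: e = 2.72 / 1.14 - 1
Step 3: e = 2.38596 - 1
Step 4: e = 1.386

1.386


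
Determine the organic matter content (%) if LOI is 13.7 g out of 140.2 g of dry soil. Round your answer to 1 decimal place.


Step 1: OM% = 100 * LOI / sample mass
Step 2: OM = 100 * 13.7 / 140.2
Step 3: OM = 9.8%

9.8


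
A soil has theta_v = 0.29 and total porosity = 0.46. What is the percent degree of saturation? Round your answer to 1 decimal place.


Step 1: S = 100 * theta_v / n
Step 2: S = 100 * 0.29 / 0.46
Step 3: S = 63.0%

63.0


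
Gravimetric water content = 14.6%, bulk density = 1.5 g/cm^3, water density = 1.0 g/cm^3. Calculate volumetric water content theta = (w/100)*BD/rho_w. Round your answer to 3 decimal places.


Step 1: theta = (w / 100) * BD / rho_w
Step 2: theta = (14.6 / 100) * 1.5 / 1.0
Step 3: theta = 0.146 * 1.5
Step 4: theta = 0.219

0.219


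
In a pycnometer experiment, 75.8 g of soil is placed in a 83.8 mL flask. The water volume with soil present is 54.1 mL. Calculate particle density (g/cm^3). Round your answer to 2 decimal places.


Step 1: Volume of solids = flask volume - water volume with soil
Step 2: V_solids = 83.8 - 54.1 = 29.7 mL
Step 3: Particle density = mass / V_solids = 75.8 / 29.7 = 2.55 g/cm^3

2.55


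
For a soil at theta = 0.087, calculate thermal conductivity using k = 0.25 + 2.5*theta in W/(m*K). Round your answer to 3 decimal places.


Step 1: k = 0.25 + 2.5 * theta
Step 2: k = 0.25 + 2.5 * 0.087
Step 3: k = 0.25 + 0.218
Step 4: k = 0.468 W/(m*K)

0.468


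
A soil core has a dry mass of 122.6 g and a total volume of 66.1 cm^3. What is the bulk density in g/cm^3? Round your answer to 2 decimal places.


Step 1: Identify the formula: BD = dry mass / volume
Step 2: Substitute values: BD = 122.6 / 66.1
Step 3: BD = 1.85 g/cm^3

1.85


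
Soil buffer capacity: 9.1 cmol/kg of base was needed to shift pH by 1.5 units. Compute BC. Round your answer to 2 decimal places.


Step 1: BC = change in base / change in pH
Step 2: BC = 9.1 / 1.5
Step 3: BC = 6.07 cmol/(kg*pH unit)

6.07


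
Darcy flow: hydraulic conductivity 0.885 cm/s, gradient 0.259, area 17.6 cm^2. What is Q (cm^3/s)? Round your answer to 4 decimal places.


Step 1: Apply Darcy's law: Q = K * i * A
Step 2: Q = 0.885 * 0.259 * 17.6
Step 3: Q = 4.0342 cm^3/s

4.0342


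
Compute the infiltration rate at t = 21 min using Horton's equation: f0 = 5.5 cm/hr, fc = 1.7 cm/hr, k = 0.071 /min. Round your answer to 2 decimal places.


Step 1: f = fc + (f0 - fc) * exp(-k * t)
Step 2: exp(-0.071 * 21) = 0.225147
Step 3: f = 1.7 + (5.5 - 1.7) * 0.225147
Step 4: f = 1.7 + 3.8 * 0.225147
Step 5: f = 2.56 cm/hr

2.56


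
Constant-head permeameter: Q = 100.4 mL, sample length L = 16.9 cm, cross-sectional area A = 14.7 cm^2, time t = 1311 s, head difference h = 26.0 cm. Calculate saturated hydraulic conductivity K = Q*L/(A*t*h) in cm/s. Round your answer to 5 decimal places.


Step 1: K = Q * L / (A * t * h)
Step 2: Numerator = 100.4 * 16.9 = 1696.76
Step 3: Denominator = 14.7 * 1311 * 26.0 = 501064.2
Step 4: K = 1696.76 / 501064.2 = 0.00339 cm/s

0.00339


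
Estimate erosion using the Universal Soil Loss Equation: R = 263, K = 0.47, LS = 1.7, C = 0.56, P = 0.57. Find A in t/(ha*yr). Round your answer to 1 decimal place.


Step 1: A = R * K * LS * C * P
Step 2: R * K = 263 * 0.47 = 123.61
Step 3: (R*K) * LS = 123.61 * 1.7 = 210.137
Step 4: * C * P = 210.137 * 0.56 * 0.57 = 67.1
Step 5: A = 67.1 t/(ha*yr)

67.1


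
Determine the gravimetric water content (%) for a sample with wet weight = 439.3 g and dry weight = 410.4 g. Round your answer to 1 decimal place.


Step 1: Water mass = wet - dry = 439.3 - 410.4 = 28.9 g
Step 2: w = 100 * water mass / dry mass
Step 3: w = 100 * 28.9 / 410.4 = 7.0%

7.0


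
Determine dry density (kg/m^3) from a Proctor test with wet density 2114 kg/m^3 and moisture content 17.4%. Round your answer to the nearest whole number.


Step 1: Dry density = wet density / (1 + w/100)
Step 2: Dry density = 2114 / (1 + 17.4/100)
Step 3: Dry density = 2114 / 1.174
Step 4: Dry density = 1801 kg/m^3

1801


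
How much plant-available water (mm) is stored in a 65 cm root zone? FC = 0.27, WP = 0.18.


Step 1: Available water = (FC - WP) * depth * 10
Step 2: AW = (0.27 - 0.18) * 65 * 10
Step 3: AW = 0.09 * 65 * 10
Step 4: AW = 58.5 mm

58.5


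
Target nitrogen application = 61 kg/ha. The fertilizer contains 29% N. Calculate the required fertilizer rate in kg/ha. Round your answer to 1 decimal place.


Step 1: Fertilizer rate = target N / (N content / 100)
Step 2: Rate = 61 / (29 / 100)
Step 3: Rate = 61 / 0.29
Step 4: Rate = 210.3 kg/ha

210.3


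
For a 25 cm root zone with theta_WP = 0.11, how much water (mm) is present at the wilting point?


Step 1: Water (mm) = theta_WP * depth * 10
Step 2: Water = 0.11 * 25 * 10
Step 3: Water = 27.5 mm

27.5


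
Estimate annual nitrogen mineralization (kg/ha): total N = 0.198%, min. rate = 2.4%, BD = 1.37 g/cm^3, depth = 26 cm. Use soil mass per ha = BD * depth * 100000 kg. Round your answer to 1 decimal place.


Step 1: Soil mass per ha = BD * depth * 100000 = 1.37 * 26 * 100000 = 3562000 kg
Step 2: Total N pool = soil mass * N%/100 = 3562000 * 0.198/100 = 7052.76 kg/ha
Step 3: N mineralized = N pool * rate%/100 = 7052.76 * 2.4/100 = 169.3 kg/ha/yr

169.3


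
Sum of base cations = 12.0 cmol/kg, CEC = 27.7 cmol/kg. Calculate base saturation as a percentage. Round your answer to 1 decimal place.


Step 1: BS = 100 * (sum of bases) / CEC
Step 2: BS = 100 * 12.0 / 27.7
Step 3: BS = 43.3%

43.3


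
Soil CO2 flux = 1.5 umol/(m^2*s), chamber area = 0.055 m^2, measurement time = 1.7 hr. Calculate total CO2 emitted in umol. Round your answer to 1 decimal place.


Step 1: Convert time to seconds: 1.7 hr * 3600 = 6120.0 s
Step 2: Total = flux * area * time_s
Step 3: Total = 1.5 * 0.055 * 6120.0
Step 4: Total = 504.9 umol

504.9


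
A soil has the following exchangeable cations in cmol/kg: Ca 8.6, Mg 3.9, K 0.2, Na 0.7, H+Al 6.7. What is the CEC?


Step 1: CEC = Ca + Mg + K + Na + (H+Al)
Step 2: CEC = 8.6 + 3.9 + 0.2 + 0.7 + 6.7
Step 3: CEC = 20.1 cmol/kg

20.1


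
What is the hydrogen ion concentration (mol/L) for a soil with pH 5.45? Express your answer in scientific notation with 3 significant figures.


Step 1: [H+] = 10^(-pH)
Step 2: [H+] = 10^(-5.45)
Step 3: [H+] = 3.55e-06 mol/L

3.55e-06


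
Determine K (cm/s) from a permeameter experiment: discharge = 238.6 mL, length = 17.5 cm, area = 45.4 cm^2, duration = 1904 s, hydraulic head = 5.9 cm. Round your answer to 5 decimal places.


Step 1: K = Q * L / (A * t * h)
Step 2: Numerator = 238.6 * 17.5 = 4175.5
Step 3: Denominator = 45.4 * 1904 * 5.9 = 510005.44
Step 4: K = 4175.5 / 510005.44 = 0.00819 cm/s

0.00819


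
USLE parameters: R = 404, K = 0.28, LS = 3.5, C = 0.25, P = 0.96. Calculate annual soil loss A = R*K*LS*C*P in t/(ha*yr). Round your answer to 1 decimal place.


Step 1: A = R * K * LS * C * P
Step 2: R * K = 404 * 0.28 = 113.12
Step 3: (R*K) * LS = 113.12 * 3.5 = 395.92
Step 4: * C * P = 395.92 * 0.25 * 0.96 = 95.0
Step 5: A = 95.0 t/(ha*yr)

95.0
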